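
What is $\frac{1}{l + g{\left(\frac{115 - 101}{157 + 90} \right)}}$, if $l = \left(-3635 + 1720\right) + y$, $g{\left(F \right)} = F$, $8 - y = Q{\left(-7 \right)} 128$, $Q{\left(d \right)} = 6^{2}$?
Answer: $- \frac{247}{1609191} \approx -0.00015349$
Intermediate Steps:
$Q{\left(d \right)} = 36$
$y = -4600$ ($y = 8 - 36 \cdot 128 = 8 - 4608 = -4600$)
$l = -6515$ ($l = \left(-3635 + 1720\right) - 4600 = -1915 - 4600 = -6515$)
$\frac{1}{l + g{\left(\frac{115 - 101}{157 + 90} \right)}} = \frac{1}{-6515 + \frac{115 - 101}{157 + 90}} = \frac{1}{-6515 + \frac{14}{247}} = \frac{1}{- \frac{1609191}{247}} = - \frac{247}{1609191}$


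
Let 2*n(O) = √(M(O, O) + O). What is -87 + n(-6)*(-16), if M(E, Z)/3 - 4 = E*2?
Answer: -87 - 8*I*√30 ≈ -87.0 - 43.818*I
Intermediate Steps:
M(E, Z) = 12 + 6*E (M(E, Z) = 12 + 3*(E*2) = 12 + 3*(2*E) = 12 + 6*E)
n(O) = √(12 + 7*O)/2 (n(O) = √((12 + 6*O) + O)/2 = √(12 + 7*O)/2)
-87 + n(-6)*(-16) = -87 + (√(12 + 7*(-6))/2)*(-16) = -87 + (√(12 - 42)/2)*(-16) = -87 + (√(-30)/2)*(-16) = -87 + ((I*√30)/2)*(-16) = -87 + (I*√30/2)*(-16) = -87 - 8*I*√30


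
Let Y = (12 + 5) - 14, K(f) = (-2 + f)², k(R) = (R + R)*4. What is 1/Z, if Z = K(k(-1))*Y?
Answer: 1/300 ≈ 0.0033333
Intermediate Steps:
k(R) = 8*R (k(R) = (2*R)*4 = 8*R)
Y = 3 (Y = 17 - 14 = 3)
Z = 300 (Z = (-2 + 8*(-1))²*3 = (-2 - 8)²*3 = (-10)²*3 = 100*3 = 300)
1/Z = 1/300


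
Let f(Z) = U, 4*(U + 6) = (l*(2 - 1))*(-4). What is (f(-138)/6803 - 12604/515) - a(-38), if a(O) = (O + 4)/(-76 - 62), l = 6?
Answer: -5976392513/241744605 ≈ -24.722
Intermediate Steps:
U = -12 (U = -6 + ((6*(2 - 1))*(-4))/4 = -6 + ((6*1)*(-4))/4 = -6 + (6*(-4))/4 = -6 + (1/4)*(-24) = -6 - 6 = -12)
f(Z) = -12
a(O) = -2/69 - O/138 (a(O) = (4 + O)/(-138) = (4 + O)*(-1/138) = -2/69 - O/138)
(f(-138)/6803 - 12604/515) - a(-38) = (-12/6803 - 12604/515) - (-2/69 - 1/138*(-38)) = (-12*1/6803 - 12604*1/515) - (-2/69 + 19/69) = (-12/6803 - 12604/515) - 1*17/69 = -85751192/3503545 - 17/69 = -5976392513/241744605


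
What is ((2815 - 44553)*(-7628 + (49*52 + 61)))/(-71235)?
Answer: -69827674/23745 ≈ -2940.7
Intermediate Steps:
((2815 - 44553)*(-7628 + (49*52 + 61)))/(-71235) = -41738*(-7628 + (2548 + 61))*(-1/71235) = -41738*(-7628 + 2609)*(-1/71235) = -41738*(-5019)*(-1/71235) = 209483022*(-1/71235) = -69827674/23745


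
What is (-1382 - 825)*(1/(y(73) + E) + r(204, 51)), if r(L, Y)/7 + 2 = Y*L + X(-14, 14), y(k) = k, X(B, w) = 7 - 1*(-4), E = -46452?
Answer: -7461009995416/46379 ≈ -1.6087e+8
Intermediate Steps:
X(B, w) = 11 (X(B, w) = 7 + 4 = 11)
r(L, Y) = 63 + 7*L*Y (r(L, Y) = -14 + 7*(Y*L + 11) = -14 + 7*(L*Y + 11) = -14 + 7*(11 + L*Y) = -14 + (77 + 7*L*Y) = 63 + 7*L*Y)
(-1382 - 825)*(1/(y(73) + E) + r(204, 51)) = (-1382 - 825)*(1/(73 - 46452) + (63 + 7*204*51)) = -2207*(1/(-46379) + (63 + 72828)) = -2207*(-1/46379 + 72891) = -2207*3380611688/46379 = -7461009995416/46379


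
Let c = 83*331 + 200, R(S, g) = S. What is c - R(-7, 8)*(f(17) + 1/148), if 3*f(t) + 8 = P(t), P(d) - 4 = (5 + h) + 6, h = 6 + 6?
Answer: 12306517/444 ≈ 27717.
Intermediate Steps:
h = 12
P(d) = 27 (P(d) = 4 + ((5 + 12) + 6) = 4 + (17 + 6) = 4 + 23 = 27)
f(t) = 19/3 (f(t) = -8/3 + (⅓)*27 = -8/3 + 9 = 19/3)
c = 27673 (c = 27473 + 200 = 27673)
c - R(-7, 8)*(f(17) + 1/148) = 27673 - (-7)*(19/3 + 1/148) = 27673 - (-7)*2815/444 = 27673 - 1*(-19705/444) = 27673 + 19705/444 = 12306517/444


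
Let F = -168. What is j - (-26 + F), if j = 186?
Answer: 380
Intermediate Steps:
j - (-26 + F) = 186 - (-26 - 168) = 186 - 1*(-194) = 186 + 194 = 380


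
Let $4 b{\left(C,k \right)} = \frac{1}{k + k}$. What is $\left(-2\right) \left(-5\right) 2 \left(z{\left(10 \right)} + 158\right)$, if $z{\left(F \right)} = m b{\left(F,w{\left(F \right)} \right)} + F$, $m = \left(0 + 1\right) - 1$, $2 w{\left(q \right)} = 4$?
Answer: $3360$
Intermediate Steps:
$w{\left(q \right)} = 2$ ($w{\left(q \right)} = \frac{1}{2} \cdot 4 = 2$)
$b{\left(C,k \right)} = \frac{1}{8 k}$ ($b{\left(C,k \right)} = \frac{1}{4 \left(k + k\right)} = \frac{1}{4 \cdot 2 k} = \frac{\frac{1}{2} \frac{1}{k}}{4} = \frac{1}{8 k}$)
$m = 0$ ($m = 1 - 1 = 0$)
$z{\left(F \right)} = F$ ($z{\left(F \right)} = 0 \frac{1}{8 \cdot 2} + F = 0 \cdot \frac{1}{8} \cdot \frac{1}{2} + F = 0 \cdot \frac{1}{16} + F = 0 + F = F$)
$\left(-2\right) \left(-5\right) 2 \left(z{\left(10 \right)} + 158\right) = \left(-2\right) \left(-5\right) 2 \left(10 + 158\right) = 10 \cdot 2 \cdot 168 = 20 \cdot 168 = 3360$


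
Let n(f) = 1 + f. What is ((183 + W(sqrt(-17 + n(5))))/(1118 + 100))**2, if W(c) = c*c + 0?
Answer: 7396/370881 ≈ 0.019942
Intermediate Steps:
W(c) = c**2 (W(c) = c**2 + 0 = c**2)
((183 + W(sqrt(-17 + n(5))))/(1118 + 100))**2 = ((183 + (sqrt(-17 + (1 + 5)))**2)/(1118 + 100))**2 = ((183 + (sqrt(-17 + 6))**2)/1218)**2 = ((183 + (sqrt(-11))**2)*(1/1218))**2 = ((183 + (I*sqrt(11))**2)*(1/1218))**2 = ((183 - 11)*(1/1218))**2 = (172*(1/1218))**2 = (86/609)**2 = 7396/370881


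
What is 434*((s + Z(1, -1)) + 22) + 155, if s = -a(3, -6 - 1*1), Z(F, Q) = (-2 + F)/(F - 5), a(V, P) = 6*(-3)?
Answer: 35247/2 ≈ 17624.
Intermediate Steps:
a(V, P) = -18
Z(F, Q) = (-2 + F)/(-5 + F)
s = 18 (s = -1*(-18) = 18)
434*((s + Z(1, -1)) + 22) + 155 = 434*((18 + (-2 + 1)/(-5 + 1)) + 22) + 155 = 434*((18 - 1/(-4)) + 22) + 155 = 434*((18 - ¼*(-1)) + 22) + 155 = 434*((18 + ¼) + 22) + 155 = 434*(73/4 + 22) + 155 = 434*(161/4) + 155 = 34937/2 + 155 = 35247/2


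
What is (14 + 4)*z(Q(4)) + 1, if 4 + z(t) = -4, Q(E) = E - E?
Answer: -143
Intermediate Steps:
Q(E) = 0
z(t) = -8 (z(t) = -4 - 4 = -8)
(14 + 4)*z(Q(4)) + 1 = (14 + 4)*(-8) + 1 = 18*(-8) + 1 = -144 + 1 = -143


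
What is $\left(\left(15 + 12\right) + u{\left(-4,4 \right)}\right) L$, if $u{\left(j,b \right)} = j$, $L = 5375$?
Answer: $123625$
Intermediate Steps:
$\left(\left(15 + 12\right) + u{\left(-4,4 \right)}\right) L = \left(\left(15 + 12\right) - 4\right) 5375 = \left(27 - 4\right) 5375 = 23 \cdot 5375 = 123625$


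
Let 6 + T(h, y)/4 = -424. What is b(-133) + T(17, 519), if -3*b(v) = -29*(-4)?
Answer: -5276/3 ≈ -1758.7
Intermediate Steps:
T(h, y) = -1720 (T(h, y) = -24 + 4*(-424) = -24 - 1696 = -1720)
b(v) = -116/3 (b(v) = -(-29)*(-4)/3 = -⅓*116 = -116/3)
b(-133) + T(17, 519) = -116/3 - 1720 = -5276/3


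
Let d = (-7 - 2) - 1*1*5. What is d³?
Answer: -2744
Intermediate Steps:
d = -14 (d = -9 - 1*5 = -9 - 5 = -14)
d³ = (-14)³ = -2744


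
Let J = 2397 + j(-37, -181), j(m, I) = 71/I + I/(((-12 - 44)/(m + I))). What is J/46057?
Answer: 8575059/233416876 ≈ 0.036737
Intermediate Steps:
j(m, I) = 71/I + I*(-I/56 - m/56) (j(m, I) = 71/I + I/((-56/(I + m))) = 71/I + I*(-I/56 - m/56))
J = 8575059/5068 (J = 2397 + (1/56)*(3976 - 1*(-181)²*(-181 - 37))/(-181) = 2397 + (1/56)*(-1/181)*(3976 - 1*32761*(-218)) = 2397 + (1/56)*(-1/181)*(3976 + 7141898) = 2397 + (1/56)*(-1/181)*7145874 = 2397 - 3572937/5068 = 8575059/5068 ≈ 1692.0)
J/46057 = (8575059/5068)/46057 = (8575059/5068)*(1/46057) = 8575059/233416876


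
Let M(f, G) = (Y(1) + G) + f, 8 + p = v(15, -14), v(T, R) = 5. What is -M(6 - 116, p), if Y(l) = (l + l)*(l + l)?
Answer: 109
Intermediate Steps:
p = -3 (p = -8 + 5 = -3)
Y(l) = 4*l**2 (Y(l) = (2*l)*(2*l) = 4*l**2)
M(f, G) = 4 + G + f (M(f, G) = (4*1**2 + G) + f = (4*1 + G) + f = (4 + G) + f = 4 + G + f)
-M(6 - 116, p) = -(4 - 3 + (6 - 116)) = -(4 - 3 - 110) = -1*(-109) = 109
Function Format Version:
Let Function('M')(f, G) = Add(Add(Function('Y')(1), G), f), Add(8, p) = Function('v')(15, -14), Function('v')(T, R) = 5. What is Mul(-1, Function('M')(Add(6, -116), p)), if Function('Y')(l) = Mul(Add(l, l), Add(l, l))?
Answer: 109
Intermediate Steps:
p = -3 (p = Add(-8, 5) = -3)
Function('Y')(l) = Mul(4, Pow(l, 2)) (Function('Y')(l) = Mul(Mul(2, l), Mul(2, l)) = Mul(4, Pow(l, 2)))
Function('M')(f, G) = Add(4, G, f) (Function('M')(f, G) = Add(Add(Mul(4, Pow(1, 2)), G), f) = Add(Add(Mul(4, 1), G), f) = Add(Add(4, G), f) = Add(4, G, f))
Mul(-1, Function('M')(Add(6, -116), p)) = Mul(-1, Add(4, -3, Add(6, -116))) = Mul(-1, Add(4, -3, -110)) = Mul(-1, -109) = 109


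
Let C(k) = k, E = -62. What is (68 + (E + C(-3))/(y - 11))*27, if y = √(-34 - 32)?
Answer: 32967/17 + 1755*I*√66/187 ≈ 1939.2 + 76.244*I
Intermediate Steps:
y = I*√66 (y = √(-66) = I*√66 ≈ 8.124*I)
(68 + (E + C(-3))/(y - 11))*27 = (68 + (-62 - 3)/(I*√66 - 11))*27 = (68 - 65/(-11 + I*√66))*27 = 1836 - 1755/(-11 + I*√66)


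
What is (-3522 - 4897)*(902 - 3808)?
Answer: 24465614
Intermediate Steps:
(-3522 - 4897)*(902 - 3808) = -8419*(-2906) = 24465614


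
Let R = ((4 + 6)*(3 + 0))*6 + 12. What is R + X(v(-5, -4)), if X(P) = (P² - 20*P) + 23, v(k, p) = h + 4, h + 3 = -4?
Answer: 284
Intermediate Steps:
h = -7 (h = -3 - 4 = -7)
v(k, p) = -3 (v(k, p) = -7 + 4 = -3)
X(P) = 23 + P² - 20*P
R = 192 (R = (10*3)*6 + 12 = 30*6 + 12 = 180 + 12 = 192)
R + X(v(-5, -4)) = 192 + (23 + (-3)² - 20*(-3)) = 192 + (23 + 9 + 60) = 192 + 92 = 284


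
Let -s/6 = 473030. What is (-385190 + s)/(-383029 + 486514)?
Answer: -644674/20697 ≈ -31.148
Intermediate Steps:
s = -2838180 (s = -6*473030 = -2838180)
(-385190 + s)/(-383029 + 486514) = (-385190 - 2838180)/(-383029 + 486514) = -3223370/103485 = -3223370*1/103485 = -644674/20697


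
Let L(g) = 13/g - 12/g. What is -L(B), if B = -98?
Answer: 1/98 ≈ 0.010204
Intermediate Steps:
L(g) = 1/g
-L(B) = -1/(-98) = -1*(-1/98) = 1/98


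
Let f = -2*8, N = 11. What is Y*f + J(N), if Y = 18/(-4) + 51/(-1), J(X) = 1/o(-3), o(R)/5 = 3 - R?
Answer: 26641/30 ≈ 888.03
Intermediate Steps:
o(R) = 15 - 5*R (o(R) = 5*(3 - R) = 15 - 5*R)
J(X) = 1/30 (J(X) = 1/(15 - 5*(-3)) = 1/(15 + 15) = 1/30)
Y = -111/2 (Y = 18*(-1/4) + 51*(-1) = -9/2 - 51 = -111/2 ≈ -55.500)
f = -16
Y*f + J(N) = -111/2*(-16) + 1/30 = 888 + 1/30 = 26641/30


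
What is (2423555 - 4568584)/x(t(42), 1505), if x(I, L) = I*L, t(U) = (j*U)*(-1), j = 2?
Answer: 2145029/126420 ≈ 16.967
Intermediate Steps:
t(U) = -2*U (t(U) = (2*U)*(-1) = -2*U)
(2423555 - 4568584)/x(t(42), 1505) = (2423555 - 4568584)/((-2*42*1505)) = -2145029/((-84*1505)) = -2145029/(-126420) = -2145029*(-1/126420) = 2145029/126420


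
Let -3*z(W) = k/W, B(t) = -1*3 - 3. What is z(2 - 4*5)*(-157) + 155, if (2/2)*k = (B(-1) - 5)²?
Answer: -10627/54 ≈ -196.80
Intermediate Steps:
B(t) = -6 (B(t) = -3 - 3 = -6)
k = 121 (k = (-6 - 5)² = (-11)² = 121)
z(W) = -121/(3*W)
z(2 - 4*5)*(-157) + 155 = -121/(3*(2 - 4*5))*(-157) + 155 = -121/(3*(2 - 20))*(-157) + 155 = -121/3/(-18)*(-157) + 155 = -121/3*(-1/18)*(-157) + 155 = (121/54)*(-157) + 155 = -18997/54 + 155 = -10627/54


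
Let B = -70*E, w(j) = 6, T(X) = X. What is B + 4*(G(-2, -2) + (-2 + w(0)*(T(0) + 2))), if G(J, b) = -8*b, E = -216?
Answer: 15224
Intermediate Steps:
B = 15120 (B = -70*(-216) = 15120)
B + 4*(G(-2, -2) + (-2 + w(0)*(T(0) + 2))) = 15120 + 4*(-8*(-2) + (-2 + 6*(0 + 2))) = 15120 + 4*(16 + (-2 + 6*2)) = 15120 + 4*(16 + (-2 + 12)) = 15120 + 4*(16 + 10) = 15120 + 4*26 = 15120 + 104 = 15224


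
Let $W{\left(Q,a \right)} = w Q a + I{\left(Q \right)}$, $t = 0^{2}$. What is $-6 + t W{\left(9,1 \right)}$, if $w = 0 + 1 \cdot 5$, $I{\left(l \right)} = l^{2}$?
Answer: $-6$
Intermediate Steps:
$t = 0$
$w = 5$ ($w = 0 + 5 = 5$)
$W{\left(Q,a \right)} = Q^{2} + 5 Q a$ ($W{\left(Q,a \right)} = 5 Q a + Q^{2} = Q^{2} + 5 Q a$)
$-6 + t W{\left(9,1 \right)} = -6 + 0 \cdot 9 \left(9 + 5 \cdot 1\right) = -6 + 0 \cdot 9 \left(9 + 5\right) = -6 + 0 \cdot 9 \cdot 14 = -6 + 0 \cdot 126 = -6 + 0 = -6$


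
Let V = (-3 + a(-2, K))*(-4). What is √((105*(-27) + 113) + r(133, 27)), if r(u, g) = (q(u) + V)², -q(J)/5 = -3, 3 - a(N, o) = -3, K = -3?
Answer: I*√2713 ≈ 52.086*I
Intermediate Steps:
a(N, o) = 6 (a(N, o) = 3 - 1*(-3) = 3 + 3 = 6)
q(J) = 15 (q(J) = -5*(-3) = 15)
V = -12 (V = (-3 + 6)*(-4) = 3*(-4) = -12)
r(u, g) = 9 (r(u, g) = (15 - 12)² = 3² = 9)
√((105*(-27) + 113) + r(133, 27)) = √((105*(-27) + 113) + 9) = √((-2835 + 113) + 9) = √(-2722 + 9) = √(-2713) = I*√2713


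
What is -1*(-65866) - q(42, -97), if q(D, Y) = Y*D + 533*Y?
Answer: 121641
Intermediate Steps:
q(D, Y) = 533*Y + D*Y (q(D, Y) = D*Y + 533*Y = 533*Y + D*Y)
-1*(-65866) - q(42, -97) = -1*(-65866) - (-97)*(533 + 42) = 65866 - (-97)*575 = 65866 - 1*(-55775) = 65866 + 55775 = 121641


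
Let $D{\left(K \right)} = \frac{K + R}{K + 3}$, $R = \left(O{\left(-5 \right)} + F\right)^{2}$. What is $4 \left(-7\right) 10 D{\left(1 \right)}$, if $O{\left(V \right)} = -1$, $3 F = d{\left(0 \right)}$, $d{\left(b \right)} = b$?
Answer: $-140$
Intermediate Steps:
$F = 0$ ($F = \frac{1}{3} \cdot 0 = 0$)
$R = 1$ ($R = \left(-1 + 0\right)^{2} = \left(-1\right)^{2} = 1$)
$D{\left(K \right)} = \frac{1 + K}{3 + K}$ ($D{\left(K \right)} = \frac{K + 1}{K + 3} = \frac{1 + K}{3 + K}$)
$4 \left(-7\right) 10 D{\left(1 \right)} = 4 \left(-7\right) 10 \frac{1 + 1}{3 + 1} = \left(-28\right) 10 \cdot \frac{1}{4} \cdot 2 = - 280 \cdot \frac{1}{4} \cdot 2 = \left(-280\right) \frac{1}{2} = -140$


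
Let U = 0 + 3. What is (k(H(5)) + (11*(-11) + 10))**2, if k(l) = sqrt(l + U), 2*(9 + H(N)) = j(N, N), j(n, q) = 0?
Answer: (111 - I*sqrt(6))**2 ≈ 12315.0 - 543.79*I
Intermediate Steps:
U = 3
H(N) = -9 (H(N) = -9 + (1/2)*0 = -9 + 0 = -9)
k(l) = sqrt(3 + l) (k(l) = sqrt(l + 3) = sqrt(3 + l))
(k(H(5)) + (11*(-11) + 10))**2 = (sqrt(3 - 9) + (11*(-11) + 10))**2 = (sqrt(-6) + (-121 + 10))**2 = (I*sqrt(6) - 111)**2 = (-111 + I*sqrt(6))**2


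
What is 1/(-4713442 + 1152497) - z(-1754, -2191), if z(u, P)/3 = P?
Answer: 23406091484/3560945 ≈ 6573.0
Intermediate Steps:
z(u, P) = 3*P
1/(-4713442 + 1152497) - z(-1754, -2191) = 1/(-4713442 + 1152497) - 3*(-2191) = 1/(-3560945) - 1*(-6573) = -1/3560945 + 6573 = 23406091484/3560945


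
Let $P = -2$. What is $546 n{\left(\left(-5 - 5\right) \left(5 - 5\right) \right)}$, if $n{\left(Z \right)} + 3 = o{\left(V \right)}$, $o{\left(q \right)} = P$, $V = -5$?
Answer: $-2730$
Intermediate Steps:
$o{\left(q \right)} = -2$
$n{\left(Z \right)} = -5$ ($n{\left(Z \right)} = -3 - 2 = -5$)
$546 n{\left(\left(-5 - 5\right) \left(5 - 5\right) \right)} = 546 \left(-5\right) = -2730$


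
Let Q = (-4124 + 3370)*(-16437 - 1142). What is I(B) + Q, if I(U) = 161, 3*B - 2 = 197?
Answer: 13254727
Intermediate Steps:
B = 199/3 (B = ⅔ + (⅓)*197 = ⅔ + 197/3 = 199/3 ≈ 66.333)
Q = 13254566 (Q = -754*(-17579) = 13254566)
I(B) + Q = 161 + 13254566 = 13254727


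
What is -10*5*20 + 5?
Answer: -995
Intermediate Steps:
-10*5*20 + 5 = -50*20 + 5 = -1000 + 5 = -995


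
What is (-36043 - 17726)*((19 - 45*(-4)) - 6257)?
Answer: 325732602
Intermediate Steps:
(-36043 - 17726)*((19 - 45*(-4)) - 6257) = -53769*((19 + 180) - 6257) = -53769*(199 - 6257) = -53769*(-6058) = 325732602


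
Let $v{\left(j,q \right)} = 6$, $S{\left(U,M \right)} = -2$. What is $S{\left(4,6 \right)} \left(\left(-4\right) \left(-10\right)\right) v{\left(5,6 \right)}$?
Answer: $-480$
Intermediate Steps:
$S{\left(4,6 \right)} \left(\left(-4\right) \left(-10\right)\right) v{\left(5,6 \right)} = - 2 \left(\left(-4\right) \left(-10\right)\right) 6 = \left(-2\right) 40 \cdot 6 = \left(-80\right) 6 = -480$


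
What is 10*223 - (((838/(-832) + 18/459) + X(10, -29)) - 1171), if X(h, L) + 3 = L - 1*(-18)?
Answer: 72473177/21216 ≈ 3416.0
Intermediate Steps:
X(h, L) = 15 + L (X(h, L) = -3 + (L - 1*(-18)) = -3 + (L + 18) = -3 + (18 + L) = 15 + L)
10*223 - (((838/(-832) + 18/459) + X(10, -29)) - 1171) = 10*223 - (((838/(-832) + 18/459) + (15 - 29)) - 1171) = 2230 - (((838*(-1/832) + 18*(1/459)) - 14) - 1171) = 2230 - (((-419/416 + 2/51) - 14) - 1171) = 2230 - ((-20537/21216 - 14) - 1171) = 2230 - (-317561/21216 - 1171) = 2230 - 1*(-25161497/21216) = 2230 + 25161497/21216 = 72473177/21216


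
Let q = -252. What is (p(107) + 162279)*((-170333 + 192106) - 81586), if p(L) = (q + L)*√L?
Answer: -9706393827 + 8672885*√107 ≈ -9.6167e+9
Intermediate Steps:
p(L) = √L*(-252 + L) (p(L) = (-252 + L)*√L = √L*(-252 + L))
(p(107) + 162279)*((-170333 + 192106) - 81586) = (√107*(-252 + 107) + 162279)*((-170333 + 192106) - 81586) = (√107*(-145) + 162279)*(21773 - 81586) = (-145*√107 + 162279)*(-59813) = (162279 - 145*√107)*(-59813) = -9706393827 + 8672885*√107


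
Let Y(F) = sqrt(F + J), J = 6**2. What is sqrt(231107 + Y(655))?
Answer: sqrt(231107 + sqrt(691)) ≈ 480.76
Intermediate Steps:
J = 36
Y(F) = sqrt(36 + F) (Y(F) = sqrt(F + 36) = sqrt(36 + F))
sqrt(231107 + Y(655)) = sqrt(231107 + sqrt(36 + 655)) = sqrt(231107 + sqrt(691))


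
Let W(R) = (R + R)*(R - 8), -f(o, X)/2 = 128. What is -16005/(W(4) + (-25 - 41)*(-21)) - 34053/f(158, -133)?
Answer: 21005241/173312 ≈ 121.20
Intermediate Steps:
f(o, X) = -256 (f(o, X) = -2*128 = -256)
W(R) = 2*R*(-8 + R) (W(R) = (2*R)*(-8 + R) = 2*R*(-8 + R))
-16005/(W(4) + (-25 - 41)*(-21)) - 34053/f(158, -133) = -16005/(2*4*(-8 + 4) + (-25 - 41)*(-21)) - 34053/(-256) = -16005/(2*4*(-4) - 66*(-21)) - 34053*(-1/256) = -16005/(-32 + 1386) + 34053/256 = -16005/1354 + 34053/256 = 21005241/173312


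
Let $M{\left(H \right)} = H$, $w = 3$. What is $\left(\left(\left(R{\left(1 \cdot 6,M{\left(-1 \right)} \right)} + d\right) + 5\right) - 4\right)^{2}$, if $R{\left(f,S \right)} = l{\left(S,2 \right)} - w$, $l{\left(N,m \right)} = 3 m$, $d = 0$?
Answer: $16$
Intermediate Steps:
$R{\left(f,S \right)} = 3$ ($R{\left(f,S \right)} = 3 \cdot 2 - 3 = 6 - 3 = 3$)
$\left(\left(\left(R{\left(1 \cdot 6,M{\left(-1 \right)} \right)} + d\right) + 5\right) - 4\right)^{2} = \left(\left(\left(3 + 0\right) + 5\right) - 4\right)^{2} = \left(\left(3 + 5\right) - 4\right)^{2} = \left(8 - 4\right)^{2} = 4^{2} = 16$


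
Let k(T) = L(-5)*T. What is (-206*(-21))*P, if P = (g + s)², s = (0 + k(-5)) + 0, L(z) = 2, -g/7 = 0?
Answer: 432600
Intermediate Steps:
g = 0 (g = -7*0 = 0)
k(T) = 2*T
s = -10 (s = (0 + 2*(-5)) + 0 = (0 - 10) + 0 = -10 + 0 = -10)
P = 100 (P = (0 - 10)² = (-10)² = 100)
(-206*(-21))*P = -206*(-21)*100 = 4326*100 = 432600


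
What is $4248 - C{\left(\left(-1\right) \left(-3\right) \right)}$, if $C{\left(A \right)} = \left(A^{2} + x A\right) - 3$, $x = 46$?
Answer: $4104$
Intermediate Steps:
$C{\left(A \right)} = -3 + A^{2} + 46 A$ ($C{\left(A \right)} = \left(A^{2} + 46 A\right) - 3 = -3 + A^{2} + 46 A$)
$4248 - C{\left(\left(-1\right) \left(-3\right) \right)} = 4248 - \left(-3 + \left(\left(-1\right) \left(-3\right)\right)^{2} + 46 \left(\left(-1\right) \left(-3\right)\right)\right) = 4248 - \left(-3 + 3^{2} + 46 \cdot 3\right) = 4248 - \left(-3 + 9 + 138\right) = 4248 - 144 = 4104$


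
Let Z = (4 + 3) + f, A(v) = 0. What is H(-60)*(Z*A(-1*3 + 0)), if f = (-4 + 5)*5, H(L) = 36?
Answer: 0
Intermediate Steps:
f = 5 (f = 1*5 = 5)
Z = 12 (Z = (4 + 3) + 5 = 7 + 5 = 12)
H(-60)*(Z*A(-1*3 + 0)) = 36*(12*0) = 36*0 = 0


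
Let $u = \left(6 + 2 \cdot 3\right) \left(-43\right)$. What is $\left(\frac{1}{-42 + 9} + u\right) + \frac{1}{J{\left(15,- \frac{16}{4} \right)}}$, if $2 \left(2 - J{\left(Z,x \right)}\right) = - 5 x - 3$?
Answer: $- \frac{221443}{429} \approx -516.18$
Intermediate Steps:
$J{\left(Z,x \right)} = \frac{7}{2} + \frac{5 x}{2}$ ($J{\left(Z,x \right)} = 2 - \frac{- 5 x - 3}{2} = 2 - \frac{-3 - 5 x}{2} = 2 + \left(\frac{3}{2} + \frac{5 x}{2}\right) = \frac{7}{2} + \frac{5 x}{2}$)
$u = -516$ ($u = \left(6 + 6\right) \left(-43\right) = 12 \left(-43\right) = -516$)
$\left(\frac{1}{-42 + 9} + u\right) + \frac{1}{J{\left(15,- \frac{16}{4} \right)}} = \left(\frac{1}{-42 + 9} - 516\right) + \frac{1}{\frac{7}{2} + \frac{5 \left(- \frac{16}{4}\right)}{2}} = \left(\frac{1}{-33} - 516\right) + \frac{1}{\frac{7}{2} + \frac{5 \left(\left(-16\right) \frac{1}{4}\right)}{2}} = \left(- \frac{1}{33} - 516\right) + \frac{1}{\frac{7}{2} + \frac{5}{2} \left(-4\right)} = - \frac{17029}{33} + \frac{1}{\frac{7}{2} - 10} = - \frac{17029}{33} + \frac{1}{- \frac{13}{2}} = - \frac{17029}{33} - \frac{2}{13} = - \frac{221443}{429}$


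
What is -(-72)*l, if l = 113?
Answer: 8136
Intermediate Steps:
-(-72)*l = -(-72)*113 = -18*(-452) = 8136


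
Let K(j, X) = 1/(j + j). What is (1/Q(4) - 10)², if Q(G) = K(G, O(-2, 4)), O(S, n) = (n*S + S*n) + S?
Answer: 4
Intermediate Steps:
O(S, n) = S + 2*S*n (O(S, n) = (S*n + S*n) + S = 2*S*n + S = S + 2*S*n)
K(j, X) = 1/(2*j)
Q(G) = 1/(2*G)
(1/Q(4) - 10)² = (1/((½)/4) - 10)² = (1/((½)*(¼)) - 10)² = (1/(⅛) - 10)² = (8 - 10)² = (-2)² = 4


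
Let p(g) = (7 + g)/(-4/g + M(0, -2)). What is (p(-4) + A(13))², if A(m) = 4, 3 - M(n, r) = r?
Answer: 81/4 ≈ 20.250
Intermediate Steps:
M(n, r) = 3 - r
p(g) = (7 + g)/(5 - 4/g) (p(g) = (7 + g)/(-4/g + (3 - 1*(-2))) = (7 + g)/(-4/g + (3 + 2)) = (7 + g)/(-4/g + 5) = (7 + g)/(5 - 4/g))
(p(-4) + A(13))² = (-4*(7 - 4)/(-4 + 5*(-4)) + 4)² = (-4*3/(-4 - 20) + 4)² = (-4*3/(-24) + 4)² = (-4*(-1/24)*3 + 4)² = (½ + 4)² = (9/2)² = 81/4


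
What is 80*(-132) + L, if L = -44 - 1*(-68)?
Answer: -10536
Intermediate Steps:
L = 24 (L = -44 + 68 = 24)
80*(-132) + L = 80*(-132) + 24 = -10560 + 24 = -10536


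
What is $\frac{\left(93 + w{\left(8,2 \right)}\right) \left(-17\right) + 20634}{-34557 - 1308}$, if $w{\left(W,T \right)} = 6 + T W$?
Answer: $- \frac{18679}{35865} \approx -0.52081$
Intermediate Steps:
$\frac{\left(93 + w{\left(8,2 \right)}\right) \left(-17\right) + 20634}{-34557 - 1308} = \frac{\left(93 + \left(6 + 2 \cdot 8\right)\right) \left(-17\right) + 20634}{-34557 - 1308} = \frac{\left(93 + \left(6 + 16\right)\right) \left(-17\right) + 20634}{-35865} = \left(\left(93 + 22\right) \left(-17\right) + 20634\right) \left(- \frac{1}{35865}\right) = \left(115 \left(-17\right) + 20634\right) \left(- \frac{1}{35865}\right) = \left(-1955 + 20634\right) \left(- \frac{1}{35865}\right) = 18679 \left(- \frac{1}{35865}\right) = - \frac{18679}{35865}$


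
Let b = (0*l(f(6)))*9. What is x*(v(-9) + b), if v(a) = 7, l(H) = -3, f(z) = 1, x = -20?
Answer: -140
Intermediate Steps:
b = 0 (b = (0*(-3))*9 = 0*9 = 0)
x*(v(-9) + b) = -20*(7 + 0) = -20*7 = -140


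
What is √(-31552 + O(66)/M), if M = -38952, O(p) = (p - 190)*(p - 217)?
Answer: I*√332453217674/3246 ≈ 177.63*I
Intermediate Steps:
O(p) = (-217 + p)*(-190 + p) (O(p) = (-190 + p)*(-217 + p) = (-217 + p)*(-190 + p))
√(-31552 + O(66)/M) = √(-31552 + (41230 + 66² - 407*66)/(-38952)) = √(-31552 + (41230 + 4356 - 26862)*(-1/38952)) = √(-31552 + 18724*(-1/38952)) = √(-31552 - 4681/9738) = √(-307258057/9738) = I*√332453217674/3246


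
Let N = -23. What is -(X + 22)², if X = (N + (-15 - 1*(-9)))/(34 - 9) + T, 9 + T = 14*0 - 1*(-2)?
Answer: -119716/625 ≈ -191.55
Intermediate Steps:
T = -7 (T = -9 + (14*0 - 1*(-2)) = -9 + (0 + 2) = -9 + 2 = -7)
X = -204/25 (X = (-23 + (-15 - 1*(-9)))/(34 - 9) - 7 = (-23 + (-15 + 9))/25 - 7 = (-23 - 6)*(1/25) - 7 = -29*1/25 - 7 = -29/25 - 7 = -204/25 ≈ -8.1600)
-(X + 22)² = -(-204/25 + 22)² = -(346/25)² = -1*119716/625 = -119716/625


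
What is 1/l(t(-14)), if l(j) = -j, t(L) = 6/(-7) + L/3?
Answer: 21/116 ≈ 0.18103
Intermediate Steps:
t(L) = -6/7 + L/3 (t(L) = 6*(-1/7) + L*(1/3) = -6/7 + L/3)
1/l(t(-14)) = 1/(-(-6/7 + (1/3)*(-14))) = 1/(-(-6/7 - 14/3)) = 1/(-1*(-116/21)) = 1/(116/21) = 21/116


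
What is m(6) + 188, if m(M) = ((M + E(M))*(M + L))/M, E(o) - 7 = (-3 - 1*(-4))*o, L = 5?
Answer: 1337/6 ≈ 222.83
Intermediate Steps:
E(o) = 7 + o (E(o) = 7 + (-3 - 1*(-4))*o = 7 + (-3 + 4)*o = 7 + 1*o = 7 + o)
m(M) = (5 + M)*(7 + 2*M)/M (m(M) = ((M + (7 + M))*(M + 5))/M = ((7 + 2*M)*(5 + M))/M = ((5 + M)*(7 + 2*M))/M = (5 + M)*(7 + 2*M)/M)
m(6) + 188 = (17 + 2*6 + 35/6) + 188 = (17 + 12 + 35*(⅙)) + 188 = (17 + 12 + 35/6) + 188 = 209/6 + 188 = 1337/6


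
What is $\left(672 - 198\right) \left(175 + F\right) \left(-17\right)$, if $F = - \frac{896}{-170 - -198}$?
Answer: $-1152294$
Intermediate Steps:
$F = -32$ ($F = - \frac{896}{-170 + 198} = - \frac{896}{28} = \left(-896\right) \frac{1}{28} = -32$)
$\left(672 - 198\right) \left(175 + F\right) \left(-17\right) = \left(672 - 198\right) \left(175 - 32\right) \left(-17\right) = 474 \cdot 143 \left(-17\right) = 67782 \left(-17\right) = -1152294$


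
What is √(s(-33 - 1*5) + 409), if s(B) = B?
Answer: √371 ≈ 19.261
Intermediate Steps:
√(s(-33 - 1*5) + 409) = √((-33 - 1*5) + 409) = √((-33 - 5) + 409) = √(-38 + 409) = √371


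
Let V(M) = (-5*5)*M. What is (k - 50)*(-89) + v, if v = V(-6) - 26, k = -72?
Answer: 10982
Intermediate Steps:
V(M) = -25*M
v = 124 (v = -25*(-6) - 26 = 150 - 26 = 124)
(k - 50)*(-89) + v = (-72 - 50)*(-89) + 124 = -122*(-89) + 124 = 10858 + 124 = 10982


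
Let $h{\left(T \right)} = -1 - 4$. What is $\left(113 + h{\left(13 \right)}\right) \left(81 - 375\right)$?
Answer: $-31752$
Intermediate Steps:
$h{\left(T \right)} = -5$
$\left(113 + h{\left(13 \right)}\right) \left(81 - 375\right) = \left(113 - 5\right) \left(81 - 375\right) = 108 \left(-294\right) = -31752$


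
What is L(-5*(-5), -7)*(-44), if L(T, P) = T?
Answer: -1100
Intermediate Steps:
L(-5*(-5), -7)*(-44) = -5*(-5)*(-44) = 25*(-44) = -1100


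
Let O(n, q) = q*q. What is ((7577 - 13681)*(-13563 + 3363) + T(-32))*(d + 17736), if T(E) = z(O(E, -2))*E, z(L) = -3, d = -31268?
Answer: -842514444672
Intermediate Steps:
O(n, q) = q**2
T(E) = -3*E
((7577 - 13681)*(-13563 + 3363) + T(-32))*(d + 17736) = ((7577 - 13681)*(-13563 + 3363) - 3*(-32))*(-31268 + 17736) = (-6104*(-10200) + 96)*(-13532) = (62260800 + 96)*(-13532) = 62260896*(-13532) = -842514444672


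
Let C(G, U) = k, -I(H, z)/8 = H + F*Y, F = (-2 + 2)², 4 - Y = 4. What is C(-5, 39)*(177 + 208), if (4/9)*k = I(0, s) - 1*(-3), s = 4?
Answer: 10395/4 ≈ 2598.8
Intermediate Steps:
Y = 0 (Y = 4 - 1*4 = 4 - 4 = 0)
F = 0 (F = 0² = 0)
I(H, z) = -8*H (I(H, z) = -8*(H + 0*0) = -8*(H + 0) = -8*H)
k = 27/4 (k = 9*(-8*0 - 1*(-3))/4 = 9*(0 + 3)/4 = (9/4)*3 = 27/4 ≈ 6.7500)
C(G, U) = 27/4
C(-5, 39)*(177 + 208) = 27*(177 + 208)/4 = (27/4)*385 = 10395/4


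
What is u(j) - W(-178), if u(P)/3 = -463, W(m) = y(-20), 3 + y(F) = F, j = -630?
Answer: -1366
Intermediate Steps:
y(F) = -3 + F
W(m) = -23 (W(m) = -3 - 20 = -23)
u(P) = -1389 (u(P) = 3*(-463) = -1389)
u(j) - W(-178) = -1389 - 1*(-23) = -1389 + 23 = -1366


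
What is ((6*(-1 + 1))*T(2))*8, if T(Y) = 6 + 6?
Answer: 0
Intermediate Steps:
T(Y) = 12
((6*(-1 + 1))*T(2))*8 = ((6*(-1 + 1))*12)*8 = ((6*0)*12)*8 = (0*12)*8 = 0*8 = 0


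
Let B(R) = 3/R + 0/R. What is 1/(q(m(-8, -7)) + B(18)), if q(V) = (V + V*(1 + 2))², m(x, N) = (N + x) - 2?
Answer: 6/27745 ≈ 0.00021626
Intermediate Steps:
m(x, N) = -2 + N + x
B(R) = 3/R (B(R) = 3/R + 0 = 3/R)
q(V) = 16*V² (q(V) = (V + V*3)² = (V + 3*V)² = (4*V)² = 16*V²)
1/(q(m(-8, -7)) + B(18)) = 1/(16*(-2 - 7 - 8)² + 3/18) = 1/(16*(-17)² + 3*(1/18)) = 1/(16*289 + ⅙) = 1/(4624 + ⅙) = 1/(27745/6) = 6/27745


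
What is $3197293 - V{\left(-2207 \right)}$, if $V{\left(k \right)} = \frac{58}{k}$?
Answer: $\frac{7056425709}{2207} \approx 3.1973 \cdot 10^{6}$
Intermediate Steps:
$3197293 - V{\left(-2207 \right)} = 3197293 - \frac{58}{-2207} = 3197293 - 58 \left(- \frac{1}{2207}\right) = 3197293 - - \frac{58}{2207} = 3197293 + \frac{58}{2207} = \frac{7056425709}{2207}$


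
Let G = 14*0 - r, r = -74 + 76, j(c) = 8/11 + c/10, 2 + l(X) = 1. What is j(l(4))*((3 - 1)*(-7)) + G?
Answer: -593/55 ≈ -10.782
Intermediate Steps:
l(X) = -1 (l(X) = -2 + 1 = -1)
j(c) = 8/11 + c/10 (j(c) = 8*(1/11) + c*(⅒) = 8/11 + c/10)
r = 2
G = -2 (G = 14*0 - 1*2 = 0 - 2 = -2)
j(l(4))*((3 - 1)*(-7)) + G = (8/11 + (⅒)*(-1))*((3 - 1)*(-7)) - 2 = (8/11 - ⅒)*(2*(-7)) - 2 = (69/110)*(-14) - 2 = -483/55 - 2 = -593/55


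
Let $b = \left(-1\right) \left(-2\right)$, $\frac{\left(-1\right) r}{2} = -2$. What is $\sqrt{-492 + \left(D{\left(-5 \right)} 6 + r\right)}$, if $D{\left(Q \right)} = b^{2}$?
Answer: $4 i \sqrt{29} \approx 21.541 i$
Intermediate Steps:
$r = 4$ ($r = \left(-2\right) \left(-2\right) = 4$)
$b = 2$
$D{\left(Q \right)} = 4$ ($D{\left(Q \right)} = 2^{2} = 4$)
$\sqrt{-492 + \left(D{\left(-5 \right)} 6 + r\right)} = \sqrt{-492 + \left(4 \cdot 6 + 4\right)} = \sqrt{-492 + \left(24 + 4\right)} = \sqrt{-492 + 28} = \sqrt{-464} = 4 i \sqrt{29}$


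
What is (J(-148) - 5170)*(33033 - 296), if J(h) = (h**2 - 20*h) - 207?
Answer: 637945919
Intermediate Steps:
J(h) = -207 + h**2 - 20*h
(J(-148) - 5170)*(33033 - 296) = ((-207 + (-148)**2 - 20*(-148)) - 5170)*(33033 - 296) = ((-207 + 21904 + 2960) - 5170)*32737 = (24657 - 5170)*32737 = 19487*32737 = 637945919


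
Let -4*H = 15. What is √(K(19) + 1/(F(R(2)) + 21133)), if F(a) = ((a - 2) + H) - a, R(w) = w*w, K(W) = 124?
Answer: 4*√55348747005/84509 ≈ 11.136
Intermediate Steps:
H = -15/4 (H = -¼*15 = -15/4 ≈ -3.7500)
R(w) = w²
F(a) = -23/4 (F(a) = ((a - 2) - 15/4) - a = ((-2 + a) - 15/4) - a = (-23/4 + a) - a = -23/4)
√(K(19) + 1/(F(R(2)) + 21133)) = √(124 + 1/(-23/4 + 21133)) = √(124 + 1/(84509/4)) = √(124 + 4/84509) = √(10479120/84509) = 4*√55348747005/84509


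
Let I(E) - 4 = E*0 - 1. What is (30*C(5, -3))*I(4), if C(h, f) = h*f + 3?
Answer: -1080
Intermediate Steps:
I(E) = 3 (I(E) = 4 + (E*0 - 1) = 4 + (0 - 1) = 4 - 1 = 3)
C(h, f) = 3 + f*h (C(h, f) = f*h + 3 = 3 + f*h)
(30*C(5, -3))*I(4) = (30*(3 - 3*5))*3 = (30*(3 - 15))*3 = (30*(-12))*3 = -360*3 = -1080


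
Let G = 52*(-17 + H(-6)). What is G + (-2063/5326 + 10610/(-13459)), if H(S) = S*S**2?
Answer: -868591068321/71682634 ≈ -12117.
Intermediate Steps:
H(S) = S**3
G = -12116 (G = 52*(-17 + (-6)**3) = 52*(-17 - 216) = 52*(-233) = -12116)
G + (-2063/5326 + 10610/(-13459)) = -12116 + (-2063/5326 + 10610/(-13459)) = -12116 + (-2063*1/5326 + 10610*(-1/13459)) = -12116 + (-2063/5326 - 10610/13459) = -12116 - 84274777/71682634 = -868591068321/71682634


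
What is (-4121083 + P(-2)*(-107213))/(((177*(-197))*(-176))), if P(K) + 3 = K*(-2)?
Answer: -176179/255706 ≈ -0.68899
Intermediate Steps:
P(K) = -3 - 2*K (P(K) = -3 + K*(-2) = -3 - 2*K)
(-4121083 + P(-2)*(-107213))/(((177*(-197))*(-176))) = (-4121083 + (-3 - 2*(-2))*(-107213))/(((177*(-197))*(-176))) = (-4121083 + (-3 + 4)*(-107213))/((-34869*(-176))) = (-4121083 + 1*(-107213))/6136944 = (-4121083 - 107213)*(1/6136944) = -4228296*1/6136944 = -176179/255706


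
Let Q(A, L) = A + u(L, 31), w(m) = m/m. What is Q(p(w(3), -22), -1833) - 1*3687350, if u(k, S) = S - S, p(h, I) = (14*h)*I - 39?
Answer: -3687697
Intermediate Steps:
w(m) = 1
p(h, I) = -39 + 14*I*h (p(h, I) = 14*I*h - 39 = -39 + 14*I*h)
u(k, S) = 0
Q(A, L) = A (Q(A, L) = A + 0 = A)
Q(p(w(3), -22), -1833) - 1*3687350 = (-39 + 14*(-22)*1) - 1*3687350 = (-39 - 308) - 3687350 = -347 - 3687350 = -3687697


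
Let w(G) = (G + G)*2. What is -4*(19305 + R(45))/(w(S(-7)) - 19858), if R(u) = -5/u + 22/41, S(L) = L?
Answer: 233564/60147 ≈ 3.8832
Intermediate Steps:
w(G) = 4*G (w(G) = (2*G)*2 = 4*G)
R(u) = 22/41 - 5/u (R(u) = -5/u + 22*(1/41) = -5/u + 22/41 = 22/41 - 5/u)
-4*(19305 + R(45))/(w(S(-7)) - 19858) = -4*(19305 + (22/41 - 5/45))/(4*(-7) - 19858) = -4*(19305 + (22/41 - 5*1/45))/(-28 - 19858) = -4*(19305 + (22/41 - ⅑))/(-19886) = -4*(19305 + 157/369)*(-1)/19886 = -28494808*(-1)/(369*19886) = -4*(-58391/60147) = 233564/60147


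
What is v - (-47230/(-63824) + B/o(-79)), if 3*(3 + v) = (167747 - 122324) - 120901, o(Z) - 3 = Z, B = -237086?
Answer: -51445644115/1818984 ≈ -28283.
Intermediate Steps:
o(Z) = 3 + Z
v = -75487/3 (v = -3 + ((167747 - 122324) - 120901)/3 = -3 + (45423 - 120901)/3 = -3 + (⅓)*(-75478) = -3 - 75478/3 = -75487/3 ≈ -25162.)
v - (-47230/(-63824) + B/o(-79)) = -75487/3 - (-47230/(-63824) - 237086/(3 - 79)) = -75487/3 - (-47230*(-1/63824) - 237086/(-76)) = -75487/3 - (23615/31912 - 237086*(-1/76)) = -75487/3 - (23615/31912 + 118543/38) = -75487/3 - 1*1891920793/606328 = -75487/3 - 1891920793/606328 = -51445644115/1818984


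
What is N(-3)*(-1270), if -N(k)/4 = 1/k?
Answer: -5080/3 ≈ -1693.3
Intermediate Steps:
N(k) = -4/k
N(-3)*(-1270) = -4/(-3)*(-1270) = -4*(-1/3)*(-1270) = (4/3)*(-1270) = -5080/3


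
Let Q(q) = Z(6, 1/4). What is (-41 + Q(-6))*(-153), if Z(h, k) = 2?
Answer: 5967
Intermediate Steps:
Q(q) = 2
(-41 + Q(-6))*(-153) = (-41 + 2)*(-153) = -39*(-153) = 5967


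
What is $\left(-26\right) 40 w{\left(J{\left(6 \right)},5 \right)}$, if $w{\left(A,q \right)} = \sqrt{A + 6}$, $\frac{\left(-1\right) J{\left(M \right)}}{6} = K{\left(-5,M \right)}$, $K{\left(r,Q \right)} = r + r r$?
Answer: $- 1040 i \sqrt{114} \approx - 11104.0 i$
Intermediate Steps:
$K{\left(r,Q \right)} = r + r^{2}$
$J{\left(M \right)} = -120$ ($J{\left(M \right)} = - 6 \left(- 5 \left(1 - 5\right)\right) = - 6 \left(\left(-5\right) \left(-4\right)\right) = \left(-6\right) 20 = -120$)
$w{\left(A,q \right)} = \sqrt{6 + A}$
$\left(-26\right) 40 w{\left(J{\left(6 \right)},5 \right)} = \left(-26\right) 40 \sqrt{6 - 120} = - 1040 \sqrt{-114} = - 1040 i \sqrt{114}$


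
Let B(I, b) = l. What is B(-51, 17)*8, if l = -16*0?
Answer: 0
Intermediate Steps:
l = 0
B(I, b) = 0
B(-51, 17)*8 = 0*8 = 0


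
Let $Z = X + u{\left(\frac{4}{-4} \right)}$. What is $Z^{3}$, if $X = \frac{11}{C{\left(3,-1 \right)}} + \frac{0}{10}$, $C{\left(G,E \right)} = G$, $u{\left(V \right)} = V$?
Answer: $\frac{512}{27} \approx 18.963$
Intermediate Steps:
$X = \frac{11}{3}$ ($X = \frac{11}{3} + \frac{0}{10} = 11 \cdot \frac{1}{3} + 0 \cdot \frac{1}{10} = \frac{11}{3} + 0 = \frac{11}{3} \approx 3.6667$)
$Z = \frac{8}{3}$ ($Z = \frac{11}{3} + \frac{4}{-4} = \frac{11}{3} + 4 \left(- \frac{1}{4}\right) = \frac{11}{3} - 1 = \frac{8}{3} \approx 2.6667$)
$Z^{3} = \left(\frac{8}{3}\right)^{3} = \frac{512}{27}$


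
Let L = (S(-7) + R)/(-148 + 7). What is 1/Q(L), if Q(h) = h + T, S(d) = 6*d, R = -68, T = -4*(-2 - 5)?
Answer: 141/4058 ≈ 0.034746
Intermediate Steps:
T = 28 (T = -4*(-7) = 28)
L = 110/141 (L = (6*(-7) - 68)/(-148 + 7) = (-42 - 68)/(-141) = -110*(-1/141) = 110/141 ≈ 0.78014)
Q(h) = 28 + h (Q(h) = h + 28 = 28 + h)
1/Q(L) = 1/(28 + 110/141) = 1/(4058/141) = 141/4058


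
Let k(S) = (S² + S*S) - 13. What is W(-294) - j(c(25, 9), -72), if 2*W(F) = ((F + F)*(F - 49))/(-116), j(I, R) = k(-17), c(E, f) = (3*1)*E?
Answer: -83191/58 ≈ -1434.3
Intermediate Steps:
c(E, f) = 3*E
k(S) = -13 + 2*S² (k(S) = (S² + S²) - 13 = 2*S² - 13 = -13 + 2*S²)
j(I, R) = 565 (j(I, R) = -13 + 2*(-17)² = -13 + 2*289 = -13 + 578 = 565)
W(F) = -F*(-49 + F)/116 (W(F) = (((F + F)*(F - 49))/(-116))/2 = (((2*F)*(-49 + F))*(-1/116))/2 = ((2*F*(-49 + F))*(-1/116))/2 = (-F*(-49 + F)/58)/2 = -F*(-49 + F)/116)
W(-294) - j(c(25, 9), -72) = (1/116)*(-294)*(49 - 1*(-294)) - 1*565 = (1/116)*(-294)*(49 + 294) - 565 = (1/116)*(-294)*343 - 565 = -50421/58 - 565 = -83191/58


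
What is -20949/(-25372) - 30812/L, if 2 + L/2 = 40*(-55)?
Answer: 218505365/27934572 ≈ 7.8220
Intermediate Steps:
L = -4404 (L = -4 + 2*(40*(-55)) = -4 + 2*(-2200) = -4 - 4400 = -4404)
-20949/(-25372) - 30812/L = -20949/(-25372) - 30812/(-4404) = -20949*(-1/25372) - 30812*(-1/4404) = 20949/25372 + 7703/1101 = 218505365/27934572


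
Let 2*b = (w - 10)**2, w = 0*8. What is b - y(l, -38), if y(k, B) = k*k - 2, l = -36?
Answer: -1244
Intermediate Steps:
w = 0
y(k, B) = -2 + k**2 (y(k, B) = k**2 - 2 = -2 + k**2)
b = 50 (b = (0 - 10)**2/2 = (1/2)*(-10)**2 = (1/2)*100 = 50)
b - y(l, -38) = 50 - (-2 + (-36)**2) = 50 - (-2 + 1296) = 50 - 1*1294 = 50 - 1294 = -1244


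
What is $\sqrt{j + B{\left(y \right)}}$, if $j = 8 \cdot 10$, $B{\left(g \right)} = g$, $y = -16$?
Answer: $8$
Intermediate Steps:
$j = 80$
$\sqrt{j + B{\left(y \right)}} = \sqrt{80 - 16} = \sqrt{64} = 8$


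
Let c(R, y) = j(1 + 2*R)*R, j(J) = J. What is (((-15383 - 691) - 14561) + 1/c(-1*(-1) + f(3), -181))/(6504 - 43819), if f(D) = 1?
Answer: 306349/373150 ≈ 0.82098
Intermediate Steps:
c(R, y) = R*(1 + 2*R) (c(R, y) = (1 + 2*R)*R = R*(1 + 2*R))
(((-15383 - 691) - 14561) + 1/c(-1*(-1) + f(3), -181))/(6504 - 43819) = (((-15383 - 691) - 14561) + 1/((-1*(-1) + 1)*(1 + 2*(-1*(-1) + 1))))/(6504 - 43819) = ((-16074 - 14561) + 1/((1 + 1)*(1 + 2*(1 + 1))))/(-37315) = (-30635 + 1/(2*(1 + 2*2)))*(-1/37315) = (-30635 + 1/(2*(1 + 4)))*(-1/37315) = (-30635 + 1/(2*5))*(-1/37315) = (-30635 + 1/10)*(-1/37315) = -306349/10*(-1/37315) = 306349/373150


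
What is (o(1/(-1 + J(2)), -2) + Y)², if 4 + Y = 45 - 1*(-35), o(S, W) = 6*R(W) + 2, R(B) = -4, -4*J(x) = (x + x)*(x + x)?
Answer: 2916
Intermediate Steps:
J(x) = -x² (J(x) = -(x + x)*(x + x)/4 = -2*x*2*x/4 = -x²)
o(S, W) = -22 (o(S, W) = 6*(-4) + 2 = -24 + 2 = -22)
Y = 76 (Y = -4 + (45 - 1*(-35)) = -4 + (45 + 35) = -4 + 80 = 76)
(o(1/(-1 + J(2)), -2) + Y)² = (-22 + 76)² = 54² = 2916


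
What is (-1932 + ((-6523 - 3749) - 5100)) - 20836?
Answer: -38140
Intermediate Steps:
(-1932 + ((-6523 - 3749) - 5100)) - 20836 = (-1932 + (-10272 - 5100)) - 20836 = (-1932 - 15372) - 20836 = -17304 - 20836 = -38140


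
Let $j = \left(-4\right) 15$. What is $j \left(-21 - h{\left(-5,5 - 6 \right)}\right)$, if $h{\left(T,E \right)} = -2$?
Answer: $1140$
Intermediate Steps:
$j = -60$
$j \left(-21 - h{\left(-5,5 - 6 \right)}\right) = - 60 \left(-21 - -2\right) = - 60 \left(-21 + 2\right) = \left(-60\right) \left(-19\right) = 1140$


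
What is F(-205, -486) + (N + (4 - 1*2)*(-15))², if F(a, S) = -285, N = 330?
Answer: 89715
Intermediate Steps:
F(-205, -486) + (N + (4 - 1*2)*(-15))² = -285 + (330 + (4 - 1*2)*(-15))² = -285 + (330 + (4 - 2)*(-15))² = -285 + (330 + 2*(-15))² = -285 + (330 - 30)² = -285 + 300² = -285 + 90000 = 89715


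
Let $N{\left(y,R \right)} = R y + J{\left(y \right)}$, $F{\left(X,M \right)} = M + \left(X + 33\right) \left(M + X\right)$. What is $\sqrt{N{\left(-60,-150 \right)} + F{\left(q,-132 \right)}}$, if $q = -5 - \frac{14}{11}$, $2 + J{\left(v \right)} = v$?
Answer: $\frac{4 \sqrt{38647}}{11} \approx 71.487$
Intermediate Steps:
$J{\left(v \right)} = -2 + v$
$q = - \frac{69}{11}$ ($q = -5 - \frac{14}{11} = - \frac{69}{11} \approx -6.2727$)
$F{\left(X,M \right)} = M + \left(33 + X\right) \left(M + X\right)$
$N{\left(y,R \right)} = -2 + y + R y$ ($N{\left(y,R \right)} = R y + \left(-2 + y\right) = -2 + y + R y$)
$\sqrt{N{\left(-60,-150 \right)} + F{\left(q,-132 \right)}} = \sqrt{\left(-2 - 60 - -9000\right) + \left(\left(- \frac{69}{11}\right)^{2} + 33 \left(- \frac{69}{11}\right) + 34 \left(-132\right) - -828\right)} = \sqrt{\left(-2 - 60 + 9000\right) + \left(\frac{4761}{121} - 207 - 4488 + 828\right)} = \sqrt{8938 - \frac{463146}{121}} = \sqrt{\frac{618352}{121}} = \frac{4 \sqrt{38647}}{11}$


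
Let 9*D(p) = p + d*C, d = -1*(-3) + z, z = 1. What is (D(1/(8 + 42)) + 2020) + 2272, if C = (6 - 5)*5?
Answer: 1932401/450 ≈ 4294.2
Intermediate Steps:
C = 5 (C = 1*5 = 5)
d = 4 (d = -1*(-3) + 1 = 3 + 1 = 4)
D(p) = 20/9 + p/9 (D(p) = (p + 4*5)/9 = (p + 20)/9 = (20 + p)/9 = 20/9 + p/9)
(D(1/(8 + 42)) + 2020) + 2272 = ((20/9 + 1/(9*(8 + 42))) + 2020) + 2272 = ((20/9 + (1/9)/50) + 2020) + 2272 = ((20/9 + (1/9)*(1/50)) + 2020) + 2272 = ((20/9 + 1/450) + 2020) + 2272 = (1001/450 + 2020) + 2272 = 910001/450 + 2272 = 1932401/450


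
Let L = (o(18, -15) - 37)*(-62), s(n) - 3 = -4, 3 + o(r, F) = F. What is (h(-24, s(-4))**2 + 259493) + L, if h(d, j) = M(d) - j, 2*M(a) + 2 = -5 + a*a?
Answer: 1377653/4 ≈ 3.4441e+5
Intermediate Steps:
o(r, F) = -3 + F
s(n) = -1 (s(n) = 3 - 4 = -1)
M(a) = -7/2 + a**2/2 (M(a) = -1 + (-5 + a*a)/2 = -1 + (-5 + a**2)/2 = -1 + (-5/2 + a**2/2) = -7/2 + a**2/2)
L = 3410 (L = ((-3 - 15) - 37)*(-62) = (-18 - 37)*(-62) = -55*(-62) = 3410)
h(d, j) = -7/2 + d**2/2 - j (h(d, j) = (-7/2 + d**2/2) - j = -7/2 + d**2/2 - j)
(h(-24, s(-4))**2 + 259493) + L = ((-7/2 + (1/2)*(-24)**2 - 1*(-1))**2 + 259493) + 3410 = ((-7/2 + (1/2)*576 + 1)**2 + 259493) + 3410 = ((-7/2 + 288 + 1)**2 + 259493) + 3410 = ((571/2)**2 + 259493) + 3410 = (326041/4 + 259493) + 3410 = 1364013/4 + 3410 = 1377653/4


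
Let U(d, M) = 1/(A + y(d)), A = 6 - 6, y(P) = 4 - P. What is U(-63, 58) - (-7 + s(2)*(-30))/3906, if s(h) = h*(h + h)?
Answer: 20455/261702 ≈ 0.078161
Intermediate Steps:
A = 0
U(d, M) = 1/(4 - d) (U(d, M) = 1/(0 + (4 - d)) = 1/(4 - d))
s(h) = 2*h² (s(h) = h*(2*h) = 2*h²)
U(-63, 58) - (-7 + s(2)*(-30))/3906 = -1/(-4 - 63) - (-7 + (2*2²)*(-30))/3906 = -1/(-67) - (-7 + (2*4)*(-30))/3906 = -1*(-1/67) - (-7 + 8*(-30))/3906 = 1/67 - (-7 - 240)/3906 = 1/67 - (-247)/3906 = 1/67 - 1*(-247/3906) = 1/67 + 247/3906 = 20455/261702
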